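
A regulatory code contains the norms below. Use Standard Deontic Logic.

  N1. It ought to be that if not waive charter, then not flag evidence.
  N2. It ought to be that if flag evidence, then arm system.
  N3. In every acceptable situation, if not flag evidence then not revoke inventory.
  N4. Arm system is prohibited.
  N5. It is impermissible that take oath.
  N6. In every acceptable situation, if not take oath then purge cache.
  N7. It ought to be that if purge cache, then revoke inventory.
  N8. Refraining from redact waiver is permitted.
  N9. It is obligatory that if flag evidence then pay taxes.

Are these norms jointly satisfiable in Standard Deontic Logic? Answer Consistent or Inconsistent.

Inconsistent

F(arm_system) at premise 4 means O(¬arm_system).
Premise 2 is O(flag_evidence → arm_system); contrapositively O(¬arm_system → ¬flag_evidence). Since O(¬arm_system) holds, K gives O(¬flag_evidence).
From O(¬flag_evidence) and premise 3, O(¬flag_evidence → ¬revoke_inventory), we obtain O(¬revoke_inventory).
Premise 7 is O(purge_cache → revoke_inventory); contrapositively O(¬revoke_inventory → ¬purge_cache). Since O(¬revoke_inventory) holds, K gives O(¬purge_cache).
Premise 6 is O(¬take_oath → purge_cache); contrapositively O(¬purge_cache → take_oath). Since O(¬purge_cache) holds, K gives O(take_oath).
Yet premise 5 is F(take_oath), i.e. O(¬take_oath).
We now have both O(take_oath) and O(¬take_oath) — take_oath is simultaneously obligatory and forbidden, violating the D-axiom.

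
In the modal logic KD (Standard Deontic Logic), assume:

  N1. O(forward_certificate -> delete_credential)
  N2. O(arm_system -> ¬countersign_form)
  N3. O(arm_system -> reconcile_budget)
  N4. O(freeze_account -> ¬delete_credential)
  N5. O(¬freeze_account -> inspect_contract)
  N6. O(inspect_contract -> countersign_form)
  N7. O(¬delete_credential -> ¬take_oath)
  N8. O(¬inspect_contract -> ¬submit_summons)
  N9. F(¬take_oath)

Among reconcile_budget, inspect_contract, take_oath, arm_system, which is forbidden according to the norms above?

Premise 9, F(¬take_oath), is equivalent to O(take_oath).
Premise 7, O(¬delete_credential -> ¬take_oath), contraposes to O(take_oath -> delete_credential); with O(take_oath) we get O(delete_credential).
Premise 4 is O(freeze_account -> ¬delete_credential); contrapositively O(delete_credential -> ¬freeze_account). Since O(delete_credential) holds, K gives O(¬freeze_account).
From O(¬freeze_account) and premise 5, O(¬freeze_account -> inspect_contract), we obtain O(inspect_contract).
With premise 6, O(inspect_contract -> countersign_form), the K-axiom yields O(countersign_form).
Premise 2, O(arm_system -> ¬countersign_form), contraposes to O(countersign_form -> ¬arm_system); with O(countersign_form) we get O(¬arm_system).
So O(¬arm_system) holds, i.e. arm_system is forbidden. None of the other listed options is forbidden under the premises.

arm_system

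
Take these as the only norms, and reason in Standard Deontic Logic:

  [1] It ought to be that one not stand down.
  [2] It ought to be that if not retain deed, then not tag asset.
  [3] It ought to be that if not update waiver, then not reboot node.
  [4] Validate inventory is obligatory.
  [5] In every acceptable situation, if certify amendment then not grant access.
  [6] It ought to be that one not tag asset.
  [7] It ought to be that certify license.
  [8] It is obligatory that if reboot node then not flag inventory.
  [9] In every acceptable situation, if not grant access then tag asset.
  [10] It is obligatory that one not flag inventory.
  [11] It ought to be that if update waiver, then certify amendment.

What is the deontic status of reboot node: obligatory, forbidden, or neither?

Forbidden

Premise 6 states O(¬tag_asset) outright.
Premise 9 is O(¬grant_access → tag_asset); contrapositively O(¬tag_asset → grant_access). Since O(¬tag_asset) holds, K gives O(grant_access).
Premise 5, O(certify_amendment → ¬grant_access), contraposes to O(grant_access → ¬certify_amendment); with O(grant_access) we get O(¬certify_amendment).
Premise 11, O(update_waiver → certify_amendment), contraposes to O(¬certify_amendment → ¬update_waiver); with O(¬certify_amendment) we get O(¬update_waiver).
From O(¬update_waiver) and premise 3, O(¬update_waiver → ¬reboot_node), we obtain O(¬reboot_node).
Premises 1, 2, 4, 7, 8, 10 do not contribute to this derivation.
Thus O(¬reboot_node), which is F(reboot_node): reboot_node is forbidden.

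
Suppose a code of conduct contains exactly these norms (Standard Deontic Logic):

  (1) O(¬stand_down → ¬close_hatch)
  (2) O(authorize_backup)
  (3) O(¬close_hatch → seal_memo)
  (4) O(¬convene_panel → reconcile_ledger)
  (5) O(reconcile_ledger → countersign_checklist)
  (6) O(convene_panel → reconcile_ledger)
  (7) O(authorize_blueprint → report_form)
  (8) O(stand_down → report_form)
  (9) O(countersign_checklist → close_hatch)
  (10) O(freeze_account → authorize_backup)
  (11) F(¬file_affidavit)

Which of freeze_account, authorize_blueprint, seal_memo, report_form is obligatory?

report_form

Premises 6 and 4 cover both cases: O(convene_panel → reconcile_ledger) and O(¬convene_panel → reconcile_ledger). Since convene_panel ∨ ¬convene_panel is a tautology, O(reconcile_ledger) follows.
Premise 5 is O(reconcile_ledger → countersign_checklist); since O(reconcile_ledger), deontic closure gives O(countersign_checklist).
With premise 9, O(countersign_checklist → close_hatch), the K-axiom yields O(close_hatch).
The contrapositive of premise 1 (O(¬stand_down → ¬close_hatch)) is O(close_hatch → stand_down), and O(close_hatch) is already established, so O(stand_down).
Premise 8 is O(stand_down → report_form); since O(stand_down), deontic closure gives O(report_form).
So O(report_form) holds — report_form is obligatory. None of the other listed options is made obligatory by any chain of premises.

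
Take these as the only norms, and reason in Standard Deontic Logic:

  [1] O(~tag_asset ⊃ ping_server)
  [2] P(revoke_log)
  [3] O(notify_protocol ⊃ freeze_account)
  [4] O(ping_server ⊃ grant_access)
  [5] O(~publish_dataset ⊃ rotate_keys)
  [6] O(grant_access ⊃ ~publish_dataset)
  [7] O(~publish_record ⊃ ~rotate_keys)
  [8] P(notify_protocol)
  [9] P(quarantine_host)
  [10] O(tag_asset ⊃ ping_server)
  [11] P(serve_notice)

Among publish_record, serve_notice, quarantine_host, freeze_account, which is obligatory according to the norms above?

publish_record

By case analysis on tag_asset: premise 10 gives O(tag_asset ⊃ ping_server) and premise 1 gives O(~tag_asset ⊃ ping_server), so O(ping_server) either way.
From O(ping_server) and premise 4, O(ping_server ⊃ grant_access), we obtain O(grant_access).
From O(grant_access) and premise 6, O(grant_access ⊃ ~publish_dataset), we obtain O(~publish_dataset).
From O(~publish_dataset) and premise 5, O(~publish_dataset ⊃ rotate_keys), we obtain O(rotate_keys).
The contrapositive of premise 7 (O(~publish_record ⊃ ~rotate_keys)) is O(rotate_keys ⊃ publish_record), and O(rotate_keys) is already established, so O(publish_record).
So O(publish_record) holds — publish_record is obligatory. None of the other listed options is made obligatory by any chain of premises.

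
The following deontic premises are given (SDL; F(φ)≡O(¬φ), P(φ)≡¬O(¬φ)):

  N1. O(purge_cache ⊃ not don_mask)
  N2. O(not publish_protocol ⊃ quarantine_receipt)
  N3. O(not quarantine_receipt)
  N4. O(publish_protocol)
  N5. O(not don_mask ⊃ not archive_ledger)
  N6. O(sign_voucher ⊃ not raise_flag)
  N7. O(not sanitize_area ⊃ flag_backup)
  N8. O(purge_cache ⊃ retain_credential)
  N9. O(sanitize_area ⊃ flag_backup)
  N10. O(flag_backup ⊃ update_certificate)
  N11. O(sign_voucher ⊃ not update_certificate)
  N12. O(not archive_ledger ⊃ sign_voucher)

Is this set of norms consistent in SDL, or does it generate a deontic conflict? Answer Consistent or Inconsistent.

Premise 2 is O(not publish_protocol ⊃ quarantine_receipt), but O(not publish_protocol) is not derivable from the premises, so it does not yield O(quarantine_receipt).
So O(quarantine_receipt) is not derivable, and the apparent clash with O(not quarantine_receipt) does not arise.
A world satisfying every obligation exists (e.g. archive_ledger=true, don_mask=true, flag_backup=true, publish_protocol=true, purge_cache=false, quarantine_receipt=false, raise_flag=false, retain_credential=false, sanitize_area=false, sign_voucher=false, update_certificate=true); no atom is both obligatory and forbidden, so the set is consistent.

Consistent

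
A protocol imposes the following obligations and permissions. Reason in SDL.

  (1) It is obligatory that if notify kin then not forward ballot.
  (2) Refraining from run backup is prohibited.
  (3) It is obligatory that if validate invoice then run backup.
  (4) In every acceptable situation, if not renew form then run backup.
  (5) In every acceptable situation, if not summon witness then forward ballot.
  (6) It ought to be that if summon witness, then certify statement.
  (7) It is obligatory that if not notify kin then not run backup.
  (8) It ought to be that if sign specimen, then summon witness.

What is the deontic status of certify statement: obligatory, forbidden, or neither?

Obligatory

F(¬run_backup) at premise 2 means O(run_backup).
Premise 7 is O(¬notify_kin → ¬run_backup); contrapositively O(run_backup → notify_kin). Since O(run_backup) holds, K gives O(notify_kin).
Applying K to premise 1 (O(notify_kin → ¬forward_ballot)) and O(notify_kin) yields O(¬forward_ballot).
Premise 5 is O(¬summon_witness → forward_ballot); contrapositively O(¬forward_ballot → summon_witness). Since O(¬forward_ballot) holds, K gives O(summon_witness).
Applying K to premise 6 (O(summon_witness → certify_statement)) and O(summon_witness) yields O(certify_statement).
Premises 3, 4, 8 do not contribute to this derivation.
Hence certify_statement is obligatory.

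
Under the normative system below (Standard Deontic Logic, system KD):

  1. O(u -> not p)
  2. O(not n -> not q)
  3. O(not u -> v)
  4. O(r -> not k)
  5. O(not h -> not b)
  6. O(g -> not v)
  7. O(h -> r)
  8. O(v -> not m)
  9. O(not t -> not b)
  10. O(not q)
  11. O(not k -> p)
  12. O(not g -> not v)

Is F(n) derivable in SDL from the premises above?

Premise 2 is O(not n -> not q); even if O(not q) held, inferring O(not n) would be affirming the consequent — invalid.
No other premise forces O(not n). An ideal world satisfying every premise can still have n true, so F(n) is not derivable.

No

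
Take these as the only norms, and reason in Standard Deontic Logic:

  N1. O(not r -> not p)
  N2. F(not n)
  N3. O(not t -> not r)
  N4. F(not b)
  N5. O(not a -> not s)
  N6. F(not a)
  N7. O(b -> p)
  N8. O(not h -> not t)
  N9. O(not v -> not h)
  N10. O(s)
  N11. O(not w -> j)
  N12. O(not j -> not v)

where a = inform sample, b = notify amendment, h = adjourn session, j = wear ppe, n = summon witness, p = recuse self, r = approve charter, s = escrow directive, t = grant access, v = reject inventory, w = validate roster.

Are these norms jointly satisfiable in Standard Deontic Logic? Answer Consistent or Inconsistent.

Premise 5 is O(not a -> not s), but O(not a) is not derivable from the premises, so it does not yield O(not s).
So O(not s) is not derivable, and the apparent clash with O(s) does not arise.
A world satisfying every obligation exists (e.g. a=true, b=true, h=true, j=true, n=true, p=true, r=true, s=true, t=true, v=true, w=false); no atom is both obligatory and forbidden, so the set is consistent.

Consistent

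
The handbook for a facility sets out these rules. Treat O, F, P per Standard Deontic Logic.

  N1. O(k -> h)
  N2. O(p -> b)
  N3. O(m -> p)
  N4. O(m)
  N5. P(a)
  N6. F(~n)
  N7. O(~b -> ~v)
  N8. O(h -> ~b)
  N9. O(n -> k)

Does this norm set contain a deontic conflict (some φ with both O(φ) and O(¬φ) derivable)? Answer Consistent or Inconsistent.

Inconsistent

Premise 4 states O(m) outright.
From O(m) and premise 3, O(m -> p), we obtain O(p).
With premise 2, O(p -> b), the K-axiom yields O(b).
Premise 8, O(h -> ~b), contraposes to O(b -> ~h); with O(b) we get O(~h).
Premise 1 is O(k -> h); contrapositively O(~h -> ~k). Since O(~h) holds, K gives O(~k).
Premise 9 is O(n -> k); contrapositively O(~k -> ~n). Since O(~k) holds, K gives O(~n).
Yet premise 6 is F(~n), i.e. O(n).
We now have both O(~n) and O(n) — n is simultaneously obligatory and forbidden, violating the D-axiom.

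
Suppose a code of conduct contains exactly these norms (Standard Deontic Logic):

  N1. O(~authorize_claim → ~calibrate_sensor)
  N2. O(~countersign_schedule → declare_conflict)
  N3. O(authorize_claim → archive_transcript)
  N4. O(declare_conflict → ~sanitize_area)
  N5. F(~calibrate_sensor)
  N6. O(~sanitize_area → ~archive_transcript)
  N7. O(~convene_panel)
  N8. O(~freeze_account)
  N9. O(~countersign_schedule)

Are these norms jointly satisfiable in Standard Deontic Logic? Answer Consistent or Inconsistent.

Inconsistent

Premise 5, F(~calibrate_sensor), is equivalent to O(calibrate_sensor).
The contrapositive of premise 1 (O(~authorize_claim → ~calibrate_sensor)) is O(calibrate_sensor → authorize_claim), and O(calibrate_sensor) is already established, so O(authorize_claim).
Premise 3 is O(authorize_claim → archive_transcript); since O(authorize_claim), deontic closure gives O(archive_transcript).
Premise 6 is O(~sanitize_area → ~archive_transcript); contrapositively O(archive_transcript → sanitize_area). Since O(archive_transcript) holds, K gives O(sanitize_area).
The contrapositive of premise 4 (O(declare_conflict → ~sanitize_area)) is O(sanitize_area → ~declare_conflict), and O(sanitize_area) is already established, so O(~declare_conflict).
Premise 2 is O(~countersign_schedule → declare_conflict); contrapositively O(~declare_conflict → countersign_schedule). Since O(~declare_conflict) holds, K gives O(countersign_schedule).
However, premise 9 gives O(~countersign_schedule).
We now have both O(countersign_schedule) and O(~countersign_schedule) — countersign_schedule is simultaneously obligatory and forbidden, violating the D-axiom.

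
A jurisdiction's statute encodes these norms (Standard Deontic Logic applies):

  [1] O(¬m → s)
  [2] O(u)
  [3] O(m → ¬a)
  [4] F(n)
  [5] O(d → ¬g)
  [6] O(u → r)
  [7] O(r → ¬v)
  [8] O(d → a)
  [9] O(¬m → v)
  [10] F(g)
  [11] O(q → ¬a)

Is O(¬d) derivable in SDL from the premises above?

Yes

Premise 2 gives O(u).
Premise 6 is O(u → r); since O(u), deontic closure gives O(r).
From O(r) and premise 7, O(r → ¬v), we obtain O(¬v).
The contrapositive of premise 9 (O(¬m → v)) is O(¬v → m), and O(¬v) is already established, so O(m).
From O(m) and premise 3, O(m → ¬a), we obtain O(¬a).
The contrapositive of premise 8 (O(d → a)) is O(¬a → ¬d), and O(¬a) is already established, so O(¬d).
Premises 1, 4, 5, 10, 11 do not contribute to this derivation.
So O(¬d) follows.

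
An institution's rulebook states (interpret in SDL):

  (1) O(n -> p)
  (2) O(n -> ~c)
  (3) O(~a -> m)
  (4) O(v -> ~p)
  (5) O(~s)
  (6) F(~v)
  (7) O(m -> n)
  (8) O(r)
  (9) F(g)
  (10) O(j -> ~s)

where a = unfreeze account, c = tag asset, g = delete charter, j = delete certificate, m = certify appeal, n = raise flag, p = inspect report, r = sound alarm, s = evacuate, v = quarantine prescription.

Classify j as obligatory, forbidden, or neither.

Neither

Premise 10 is O(j -> ~s); even if O(~s) held, inferring O(j) would be affirming the consequent — invalid.
No premise or chain of K-axiom applications forces O(j), and none forces O(~j). So j is neither obligatory nor forbidden under these norms.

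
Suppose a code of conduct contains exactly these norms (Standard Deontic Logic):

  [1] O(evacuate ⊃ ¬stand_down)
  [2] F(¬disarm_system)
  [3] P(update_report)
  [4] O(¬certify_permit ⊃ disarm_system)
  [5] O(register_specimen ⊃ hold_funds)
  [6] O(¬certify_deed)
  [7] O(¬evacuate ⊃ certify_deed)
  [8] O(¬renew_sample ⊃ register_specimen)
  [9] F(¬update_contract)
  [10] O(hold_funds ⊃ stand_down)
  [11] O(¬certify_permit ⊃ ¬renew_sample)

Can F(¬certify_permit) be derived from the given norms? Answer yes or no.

Premise 6 gives O(¬certify_deed).
Premise 7, O(¬evacuate ⊃ certify_deed), contraposes to O(¬certify_deed ⊃ evacuate); with O(¬certify_deed) we get O(evacuate).
From O(evacuate) and premise 1, O(evacuate ⊃ ¬stand_down), we obtain O(¬stand_down).
The contrapositive of premise 10 (O(hold_funds ⊃ stand_down)) is O(¬stand_down ⊃ ¬hold_funds), and O(¬stand_down) is already established, so O(¬hold_funds).
Premise 5 is O(register_specimen ⊃ hold_funds); contrapositively O(¬hold_funds ⊃ ¬register_specimen). Since O(¬hold_funds) holds, K gives O(¬register_specimen).
The contrapositive of premise 8 (O(¬renew_sample ⊃ register_specimen)) is O(¬register_specimen ⊃ renew_sample), and O(¬register_specimen) is already established, so O(renew_sample).
Premise 11 is O(¬certify_permit ⊃ ¬renew_sample); contrapositively O(renew_sample ⊃ certify_permit). Since O(renew_sample) holds, K gives O(certify_permit).
Premises 2, 3, 4, 9 do not contribute to this derivation.
So O(certify_permit) holds, i.e. F(¬certify_permit). The claim follows.

Yes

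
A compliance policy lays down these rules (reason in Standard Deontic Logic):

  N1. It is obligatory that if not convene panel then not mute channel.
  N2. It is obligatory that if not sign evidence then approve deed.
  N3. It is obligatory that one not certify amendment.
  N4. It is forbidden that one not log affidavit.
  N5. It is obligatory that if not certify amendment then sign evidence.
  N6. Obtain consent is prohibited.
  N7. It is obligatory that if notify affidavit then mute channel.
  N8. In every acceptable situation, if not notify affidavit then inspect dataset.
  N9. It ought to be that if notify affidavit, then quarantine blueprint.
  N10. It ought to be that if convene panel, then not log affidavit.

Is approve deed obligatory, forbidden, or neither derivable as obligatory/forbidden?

Premise 2 is O(¬sign_evidence → approve_deed), but O(¬sign_evidence) is not derivable from the premises, so it does not yield O(approve_deed).
No premise or chain of K-axiom applications forces O(approve_deed), and none forces O(¬approve_deed). So approve_deed is neither obligatory nor forbidden under these norms.

Neither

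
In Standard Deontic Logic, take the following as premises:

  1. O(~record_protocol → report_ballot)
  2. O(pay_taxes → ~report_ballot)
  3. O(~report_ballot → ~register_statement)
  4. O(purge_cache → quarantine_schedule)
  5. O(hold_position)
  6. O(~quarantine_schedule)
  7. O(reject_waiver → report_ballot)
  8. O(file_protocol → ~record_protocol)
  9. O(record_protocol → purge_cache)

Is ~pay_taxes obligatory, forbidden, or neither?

Premise 6 gives O(~quarantine_schedule).
The contrapositive of premise 4 (O(purge_cache → quarantine_schedule)) is O(~quarantine_schedule → ~purge_cache), and O(~quarantine_schedule) is already established, so O(~purge_cache).
Premise 9 is O(record_protocol → purge_cache); contrapositively O(~purge_cache → ~record_protocol). Since O(~purge_cache) holds, K gives O(~record_protocol).
From O(~record_protocol) and premise 1, O(~record_protocol → report_ballot), we obtain O(report_ballot).
The contrapositive of premise 2 (O(pay_taxes → ~report_ballot)) is O(report_ballot → ~pay_taxes), and O(report_ballot) is already established, so O(~pay_taxes).
Premises 3, 5, 7, 8 do not contribute to this derivation.
Hence ~pay_taxes is obligatory.

Obligatory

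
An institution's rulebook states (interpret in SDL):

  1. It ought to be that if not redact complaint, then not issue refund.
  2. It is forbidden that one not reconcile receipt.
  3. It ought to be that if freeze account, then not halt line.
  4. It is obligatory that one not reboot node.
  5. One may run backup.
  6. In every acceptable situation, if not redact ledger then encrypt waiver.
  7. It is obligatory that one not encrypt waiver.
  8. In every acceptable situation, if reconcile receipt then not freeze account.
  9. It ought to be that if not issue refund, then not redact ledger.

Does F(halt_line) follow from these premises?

Premise 3 is O(freeze_account → ¬halt_line), but O(freeze_account) is not derivable from the premises, so it does not yield O(¬halt_line).
No other premise forces O(¬halt_line). An ideal world satisfying every premise can still have halt_line true, so F(halt_line) is not derivable.

No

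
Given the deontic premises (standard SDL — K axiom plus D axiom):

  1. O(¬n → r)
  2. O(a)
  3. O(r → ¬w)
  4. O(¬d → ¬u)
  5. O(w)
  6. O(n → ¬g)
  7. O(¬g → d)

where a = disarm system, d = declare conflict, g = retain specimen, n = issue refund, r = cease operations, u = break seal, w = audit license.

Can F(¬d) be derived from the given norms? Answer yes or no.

From premise 5 we have O(w).
Premise 3, O(r → ¬w), contraposes to O(w → ¬r); with O(w) we get O(¬r).
The contrapositive of premise 1 (O(¬n → r)) is O(¬r → n), and O(¬r) is already established, so O(n).
With premise 6, O(n → ¬g), the K-axiom yields O(¬g).
With premise 7, O(¬g → d), the K-axiom yields O(d).
Premises 2, 4 do not contribute to this derivation.
So O(d) holds, i.e. F(¬d). The claim follows.

Yes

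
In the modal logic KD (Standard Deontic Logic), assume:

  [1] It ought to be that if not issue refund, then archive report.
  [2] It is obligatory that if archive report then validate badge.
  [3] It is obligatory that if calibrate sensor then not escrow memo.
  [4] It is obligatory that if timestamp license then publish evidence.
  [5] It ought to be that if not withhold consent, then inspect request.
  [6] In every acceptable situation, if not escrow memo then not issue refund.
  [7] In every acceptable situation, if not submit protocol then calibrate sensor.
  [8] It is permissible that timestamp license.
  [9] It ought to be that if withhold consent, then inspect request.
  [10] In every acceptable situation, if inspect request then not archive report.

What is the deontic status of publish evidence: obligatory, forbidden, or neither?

Neither

Premise 4 is O(timestamp_license → publish_evidence), but O(timestamp_license) is not derivable from the premises (the permission P(timestamp_license) asserts only ¬O(¬timestamp_license), not O(timestamp_license)), so it does not yield O(publish_evidence).
No premise or chain of K-axiom applications forces O(publish_evidence), and none forces O(¬publish_evidence). So publish_evidence is neither obligatory nor forbidden under these norms.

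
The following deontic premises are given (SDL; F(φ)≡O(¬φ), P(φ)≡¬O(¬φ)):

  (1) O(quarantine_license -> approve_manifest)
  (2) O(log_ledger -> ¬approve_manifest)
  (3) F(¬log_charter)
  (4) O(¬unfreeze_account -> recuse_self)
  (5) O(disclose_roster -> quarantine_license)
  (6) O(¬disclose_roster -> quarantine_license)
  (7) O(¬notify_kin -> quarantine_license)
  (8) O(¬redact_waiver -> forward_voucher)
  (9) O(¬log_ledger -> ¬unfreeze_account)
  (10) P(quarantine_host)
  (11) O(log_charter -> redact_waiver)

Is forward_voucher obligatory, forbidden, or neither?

Premise 8 is O(¬redact_waiver -> forward_voucher), but O(¬redact_waiver) is not derivable from the premises, so it does not yield O(forward_voucher).
No premise or chain of K-axiom applications forces O(forward_voucher), and none forces O(¬forward_voucher). So forward_voucher is neither obligatory nor forbidden under these norms.

Neither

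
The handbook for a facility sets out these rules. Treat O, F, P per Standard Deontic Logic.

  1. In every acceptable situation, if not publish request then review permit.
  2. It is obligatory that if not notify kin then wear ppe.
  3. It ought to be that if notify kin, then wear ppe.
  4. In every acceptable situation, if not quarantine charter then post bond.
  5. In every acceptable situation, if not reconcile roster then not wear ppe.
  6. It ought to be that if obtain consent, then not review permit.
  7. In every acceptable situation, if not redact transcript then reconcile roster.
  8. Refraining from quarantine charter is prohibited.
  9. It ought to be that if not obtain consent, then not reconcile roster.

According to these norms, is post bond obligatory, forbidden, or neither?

Neither

Premise 4 is O(¬quarantine_charter → post_bond), but O(¬quarantine_charter) is not derivable from the premises, so it does not yield O(post_bond).
No premise or chain of K-axiom applications forces O(post_bond), and none forces O(¬post_bond). So post_bond is neither obligatory nor forbidden under these norms.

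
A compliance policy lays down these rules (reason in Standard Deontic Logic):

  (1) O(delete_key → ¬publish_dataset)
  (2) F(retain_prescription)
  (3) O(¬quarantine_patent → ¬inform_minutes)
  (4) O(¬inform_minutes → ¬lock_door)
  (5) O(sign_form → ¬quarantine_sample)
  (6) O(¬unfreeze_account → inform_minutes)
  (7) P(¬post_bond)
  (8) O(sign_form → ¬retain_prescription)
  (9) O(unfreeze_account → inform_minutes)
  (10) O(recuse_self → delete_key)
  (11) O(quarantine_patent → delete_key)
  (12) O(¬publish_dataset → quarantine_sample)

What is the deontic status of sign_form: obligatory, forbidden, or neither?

Premises 6 and 9 cover both cases: O(¬unfreeze_account → inform_minutes) and O(unfreeze_account → inform_minutes). Since ¬unfreeze_account ∨ unfreeze_account is a tautology, O(inform_minutes) follows.
Premise 3, O(¬quarantine_patent → ¬inform_minutes), contraposes to O(inform_minutes → quarantine_patent); with O(inform_minutes) we get O(quarantine_patent).
Applying K to premise 11 (O(quarantine_patent → delete_key)) and O(quarantine_patent) yields O(delete_key).
With premise 1, O(delete_key → ¬publish_dataset), the K-axiom yields O(¬publish_dataset).
Premise 12 is O(¬publish_dataset → quarantine_sample); since O(¬publish_dataset), deontic closure gives O(quarantine_sample).
Premise 5 is O(sign_form → ¬quarantine_sample); contrapositively O(quarantine_sample → ¬sign_form). Since O(quarantine_sample) holds, K gives O(¬sign_form).
Premises 2, 4, 7, 8, 10 do not contribute to this derivation.
Thus O(¬sign_form), which is F(sign_form): sign_form is forbidden.

Forbidden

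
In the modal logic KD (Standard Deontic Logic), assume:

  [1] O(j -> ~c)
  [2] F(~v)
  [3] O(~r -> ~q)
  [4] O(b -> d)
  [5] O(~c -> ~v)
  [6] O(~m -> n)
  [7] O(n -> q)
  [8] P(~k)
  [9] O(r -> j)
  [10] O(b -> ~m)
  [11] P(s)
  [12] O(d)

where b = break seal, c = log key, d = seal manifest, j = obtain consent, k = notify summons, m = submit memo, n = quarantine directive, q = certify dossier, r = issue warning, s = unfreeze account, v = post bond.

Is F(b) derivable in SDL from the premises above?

Yes

Premise 2 is F(~v), i.e. O(v).
Premise 5, O(~c -> ~v), contraposes to O(v -> c); with O(v) we get O(c).
The contrapositive of premise 1 (O(j -> ~c)) is O(c -> ~j), and O(c) is already established, so O(~j).
Premise 9, O(r -> j), contraposes to O(~j -> ~r); with O(~j) we get O(~r).
From O(~r) and premise 3, O(~r -> ~q), we obtain O(~q).
Premise 7 is O(n -> q); contrapositively O(~q -> ~n). Since O(~q) holds, K gives O(~n).
Premise 6, O(~m -> n), contraposes to O(~n -> m); with O(~n) we get O(m).
Premise 10 is O(b -> ~m); contrapositively O(m -> ~b). Since O(m) holds, K gives O(~b).
Premises 4, 8, 11, 12 do not contribute to this derivation.
So O(~b) holds, i.e. F(b). The claim follows.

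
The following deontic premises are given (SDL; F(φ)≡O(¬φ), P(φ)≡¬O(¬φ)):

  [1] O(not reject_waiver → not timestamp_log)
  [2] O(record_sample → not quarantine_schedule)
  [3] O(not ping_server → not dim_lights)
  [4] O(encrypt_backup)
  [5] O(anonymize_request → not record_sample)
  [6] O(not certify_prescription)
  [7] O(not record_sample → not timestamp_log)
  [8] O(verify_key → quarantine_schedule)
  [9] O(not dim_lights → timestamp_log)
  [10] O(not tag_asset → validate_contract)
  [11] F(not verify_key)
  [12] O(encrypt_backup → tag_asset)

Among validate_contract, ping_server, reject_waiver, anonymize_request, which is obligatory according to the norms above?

Premise 11 is F(not verify_key), i.e. O(verify_key).
From O(verify_key) and premise 8, O(verify_key → quarantine_schedule), we obtain O(quarantine_schedule).
Premise 2, O(record_sample → not quarantine_schedule), contraposes to O(quarantine_schedule → not record_sample); with O(quarantine_schedule) we get O(not record_sample).
With premise 7, O(not record_sample → not timestamp_log), the K-axiom yields O(not timestamp_log).
Premise 9, O(not dim_lights → timestamp_log), contraposes to O(not timestamp_log → dim_lights); with O(not timestamp_log) we get O(dim_lights).
The contrapositive of premise 3 (O(not ping_server → not dim_lights)) is O(dim_lights → ping_server), and O(dim_lights) is already established, so O(ping_server).
So O(ping_server) holds — ping_server is obligatory. None of the other listed options is made obligatory by any chain of premises.

ping_server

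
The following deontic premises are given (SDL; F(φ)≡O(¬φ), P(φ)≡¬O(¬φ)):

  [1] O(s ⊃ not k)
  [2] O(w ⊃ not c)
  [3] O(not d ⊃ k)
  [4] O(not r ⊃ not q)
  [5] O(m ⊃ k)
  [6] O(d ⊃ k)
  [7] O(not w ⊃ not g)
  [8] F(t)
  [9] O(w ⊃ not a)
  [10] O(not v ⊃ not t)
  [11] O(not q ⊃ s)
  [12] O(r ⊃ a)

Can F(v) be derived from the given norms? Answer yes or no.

No

Premise 10 is O(not v ⊃ not t); even if O(not t) held, inferring O(not v) would be affirming the consequent — invalid.
No other premise forces O(not v). An ideal world satisfying every premise can still have v true, so F(v) is not derivable.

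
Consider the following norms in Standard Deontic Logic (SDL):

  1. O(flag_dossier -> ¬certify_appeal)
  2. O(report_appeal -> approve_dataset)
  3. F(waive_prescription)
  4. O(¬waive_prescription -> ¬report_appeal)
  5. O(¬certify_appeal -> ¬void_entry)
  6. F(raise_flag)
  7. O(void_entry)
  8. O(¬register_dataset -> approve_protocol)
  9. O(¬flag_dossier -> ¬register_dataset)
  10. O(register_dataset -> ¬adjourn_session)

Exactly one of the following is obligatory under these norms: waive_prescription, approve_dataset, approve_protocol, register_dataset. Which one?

approve_protocol

Premise 7 gives O(void_entry).
Premise 5, O(¬certify_appeal -> ¬void_entry), contraposes to O(void_entry -> certify_appeal); with O(void_entry) we get O(certify_appeal).
Premise 1, O(flag_dossier -> ¬certify_appeal), contraposes to O(certify_appeal -> ¬flag_dossier); with O(certify_appeal) we get O(¬flag_dossier).
From O(¬flag_dossier) and premise 9, O(¬flag_dossier -> ¬register_dataset), we obtain O(¬register_dataset).
From O(¬register_dataset) and premise 8, O(¬register_dataset -> approve_protocol), we obtain O(approve_protocol).
So O(approve_protocol) holds — approve_protocol is obligatory. None of the other listed options is made obligatory by any chain of premises.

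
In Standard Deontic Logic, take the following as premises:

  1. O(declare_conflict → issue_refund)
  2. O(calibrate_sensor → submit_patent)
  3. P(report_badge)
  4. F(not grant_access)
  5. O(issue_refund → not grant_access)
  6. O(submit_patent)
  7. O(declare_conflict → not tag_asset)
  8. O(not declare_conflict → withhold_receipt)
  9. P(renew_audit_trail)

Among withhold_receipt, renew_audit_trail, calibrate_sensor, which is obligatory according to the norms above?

withhold_receipt

Premise 4 is F(not grant_access), i.e. O(grant_access).
Premise 5 is O(issue_refund → not grant_access); contrapositively O(grant_access → not issue_refund). Since O(grant_access) holds, K gives O(not issue_refund).
Premise 1 is O(declare_conflict → issue_refund); contrapositively O(not issue_refund → not declare_conflict). Since O(not issue_refund) holds, K gives O(not declare_conflict).
Premise 8 is O(not declare_conflict → withhold_receipt); since O(not declare_conflict), deontic closure gives O(withhold_receipt).
So O(withhold_receipt) holds — withhold_receipt is obligatory. None of the other listed options is made obligatory by any chain of premises.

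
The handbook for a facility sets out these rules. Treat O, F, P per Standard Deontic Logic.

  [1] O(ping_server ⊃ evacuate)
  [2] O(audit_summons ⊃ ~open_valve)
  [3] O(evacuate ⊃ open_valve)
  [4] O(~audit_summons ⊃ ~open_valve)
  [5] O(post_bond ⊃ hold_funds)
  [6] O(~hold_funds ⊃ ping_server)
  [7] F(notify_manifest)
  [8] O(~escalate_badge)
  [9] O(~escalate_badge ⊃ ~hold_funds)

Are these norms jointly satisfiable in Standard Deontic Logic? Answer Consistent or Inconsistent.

Premises 4 and 2 are O(~audit_summons ⊃ ~open_valve) and O(audit_summons ⊃ ~open_valve); every ideal world satisfies ~audit_summons or audit_summons, so in either case ~open_valve holds — hence O(~open_valve).
Premise 3 is O(evacuate ⊃ open_valve); contrapositively O(~open_valve ⊃ ~evacuate). Since O(~open_valve) holds, K gives O(~evacuate).
The contrapositive of premise 1 (O(ping_server ⊃ evacuate)) is O(~evacuate ⊃ ~ping_server), and O(~evacuate) is already established, so O(~ping_server).
Premise 6, O(~hold_funds ⊃ ping_server), contraposes to O(~ping_server ⊃ hold_funds); with O(~ping_server) we get O(hold_funds).
Premise 9 is O(~escalate_badge ⊃ ~hold_funds); contrapositively O(hold_funds ⊃ escalate_badge). Since O(hold_funds) holds, K gives O(escalate_badge).
But premise 8 directly asserts O(~escalate_badge).
We now have both O(escalate_badge) and O(~escalate_badge) — escalate_badge is simultaneously obligatory and forbidden, violating the D-axiom.

Inconsistent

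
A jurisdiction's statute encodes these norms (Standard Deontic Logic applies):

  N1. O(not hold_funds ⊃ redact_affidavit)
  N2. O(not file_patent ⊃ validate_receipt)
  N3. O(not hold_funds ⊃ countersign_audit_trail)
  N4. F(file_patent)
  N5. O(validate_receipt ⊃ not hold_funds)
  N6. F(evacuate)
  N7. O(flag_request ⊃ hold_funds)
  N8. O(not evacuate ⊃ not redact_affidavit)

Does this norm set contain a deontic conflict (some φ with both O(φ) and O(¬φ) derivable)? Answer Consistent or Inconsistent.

Inconsistent

Premise 6, F(evacuate), is equivalent to O(not evacuate).
Premise 8 is O(not evacuate ⊃ not redact_affidavit); since O(not evacuate), deontic closure gives O(not redact_affidavit).
Premise 1 is O(not hold_funds ⊃ redact_affidavit); contrapositively O(not redact_affidavit ⊃ hold_funds). Since O(not redact_affidavit) holds, K gives O(hold_funds).
Premise 5, O(validate_receipt ⊃ not hold_funds), contraposes to O(hold_funds ⊃ not validate_receipt); with O(hold_funds) we get O(not validate_receipt).
Premise 2 is O(not file_patent ⊃ validate_receipt); contrapositively O(not validate_receipt ⊃ file_patent). Since O(not validate_receipt) holds, K gives O(file_patent).
However, F(file_patent) at premise 4 amounts to O(not file_patent).
We now have both O(file_patent) and O(not file_patent) — file_patent is simultaneously obligatory and forbidden, violating the D-axiom.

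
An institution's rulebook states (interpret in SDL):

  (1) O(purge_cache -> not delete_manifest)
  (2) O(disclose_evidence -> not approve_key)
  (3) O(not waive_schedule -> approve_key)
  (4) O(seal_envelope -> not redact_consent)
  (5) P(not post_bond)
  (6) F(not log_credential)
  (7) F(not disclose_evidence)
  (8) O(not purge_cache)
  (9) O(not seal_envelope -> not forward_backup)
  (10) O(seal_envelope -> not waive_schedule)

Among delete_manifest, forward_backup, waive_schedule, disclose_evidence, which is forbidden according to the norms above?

Premise 7 is F(not disclose_evidence), i.e. O(disclose_evidence).
Applying K to premise 2 (O(disclose_evidence -> not approve_key)) and O(disclose_evidence) yields O(not approve_key).
Premise 3 is O(not waive_schedule -> approve_key); contrapositively O(not approve_key -> waive_schedule). Since O(not approve_key) holds, K gives O(waive_schedule).
Premise 10 is O(seal_envelope -> not waive_schedule); contrapositively O(waive_schedule -> not seal_envelope). Since O(waive_schedule) holds, K gives O(not seal_envelope).
From O(not seal_envelope) and premise 9, O(not seal_envelope -> not forward_backup), we obtain O(not forward_backup).
So O(not forward_backup) holds, i.e. forward_backup is forbidden. None of the other listed options is forbidden under the premises.

forward_backup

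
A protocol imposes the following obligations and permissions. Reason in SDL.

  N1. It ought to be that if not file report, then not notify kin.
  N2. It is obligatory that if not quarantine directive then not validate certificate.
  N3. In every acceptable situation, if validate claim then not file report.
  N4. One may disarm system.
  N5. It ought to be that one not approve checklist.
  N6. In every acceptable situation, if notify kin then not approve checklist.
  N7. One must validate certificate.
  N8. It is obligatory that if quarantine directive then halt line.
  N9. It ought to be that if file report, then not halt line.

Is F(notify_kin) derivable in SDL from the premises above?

From premise 7 we have O(validate_certificate).
Premise 2, O(¬quarantine_directive → ¬validate_certificate), contraposes to O(validate_certificate → quarantine_directive); with O(validate_certificate) we get O(quarantine_directive).
Premise 8 is O(quarantine_directive → halt_line); since O(quarantine_directive), deontic closure gives O(halt_line).
The contrapositive of premise 9 (O(file_report → ¬halt_line)) is O(halt_line → ¬file_report), and O(halt_line) is already established, so O(¬file_report).
From O(¬file_report) and premise 1, O(¬file_report → ¬notify_kin), we obtain O(¬notify_kin).
Premises 3, 4, 5, 6 do not contribute to this derivation.
So O(¬notify_kin) holds, i.e. F(notify_kin). The claim follows.

Yes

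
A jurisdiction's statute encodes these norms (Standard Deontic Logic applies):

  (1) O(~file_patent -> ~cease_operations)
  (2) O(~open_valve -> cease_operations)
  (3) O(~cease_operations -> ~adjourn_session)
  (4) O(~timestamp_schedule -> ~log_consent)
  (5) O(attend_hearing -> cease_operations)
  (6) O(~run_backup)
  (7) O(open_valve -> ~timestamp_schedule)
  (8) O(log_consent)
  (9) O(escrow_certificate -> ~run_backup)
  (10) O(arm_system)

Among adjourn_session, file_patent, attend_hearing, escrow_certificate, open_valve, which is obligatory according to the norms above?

file_patent

Premise 8 gives O(log_consent).
Premise 4 is O(~timestamp_schedule -> ~log_consent); contrapositively O(log_consent -> timestamp_schedule). Since O(log_consent) holds, K gives O(timestamp_schedule).
Premise 7 is O(open_valve -> ~timestamp_schedule); contrapositively O(timestamp_schedule -> ~open_valve). Since O(timestamp_schedule) holds, K gives O(~open_valve).
Premise 2 is O(~open_valve -> cease_operations); since O(~open_valve), deontic closure gives O(cease_operations).
The contrapositive of premise 1 (O(~file_patent -> ~cease_operations)) is O(cease_operations -> file_patent), and O(cease_operations) is already established, so O(file_patent).
So O(file_patent) holds — file_patent is obligatory. None of the other listed options is made obligatory by any chain of premises.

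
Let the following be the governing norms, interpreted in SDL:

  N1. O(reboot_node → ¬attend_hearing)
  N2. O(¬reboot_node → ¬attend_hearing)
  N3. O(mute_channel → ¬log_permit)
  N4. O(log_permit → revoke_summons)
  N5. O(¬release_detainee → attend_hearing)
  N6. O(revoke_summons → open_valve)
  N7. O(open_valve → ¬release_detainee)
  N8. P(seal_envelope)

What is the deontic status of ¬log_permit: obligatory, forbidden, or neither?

Premises 1 and 2 cover both cases: O(reboot_node → ¬attend_hearing) and O(¬reboot_node → ¬attend_hearing). Since reboot_node ∨ ¬reboot_node is a tautology, O(¬attend_hearing) follows.
Premise 5, O(¬release_detainee → attend_hearing), contraposes to O(¬attend_hearing → release_detainee); with O(¬attend_hearing) we get O(release_detainee).
The contrapositive of premise 7 (O(open_valve → ¬release_detainee)) is O(release_detainee → ¬open_valve), and O(release_detainee) is already established, so O(¬open_valve).
Premise 6, O(revoke_summons → open_valve), contraposes to O(¬open_valve → ¬revoke_summons); with O(¬open_valve) we get O(¬revoke_summons).
Premise 4, O(log_permit → revoke_summons), contraposes to O(¬revoke_summons → ¬log_permit); with O(¬revoke_summons) we get O(¬log_permit).
Premises 3, 8 do not contribute to this derivation.
Hence ¬log_permit is obligatory.

Obligatory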